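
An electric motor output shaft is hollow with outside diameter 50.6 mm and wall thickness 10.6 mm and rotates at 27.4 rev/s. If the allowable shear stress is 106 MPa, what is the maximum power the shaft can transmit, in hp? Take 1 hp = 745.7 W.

J = π(d_o⁴ − d_i⁴)/32 = π(0.0506⁴ − 0.0294⁴)/32 = 5.702×10^-7 m⁴.
T_max = τ_allow·J/r = 1.06×10^8 × 5.702×10^-7 / 0.0253 = 2389 N·m.
ω = 2π·27.4 = 172.2 rad/s, so P_max = T_max·ω = 4.113×10^5 W.

552 hp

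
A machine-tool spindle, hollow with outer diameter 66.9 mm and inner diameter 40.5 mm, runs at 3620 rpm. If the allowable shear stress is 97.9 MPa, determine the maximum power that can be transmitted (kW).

1890 kW

J = π(d_o⁴ − d_i⁴)/32 = π(0.0669⁴ − 0.0405⁴)/32 = 1.702×10^-6 m⁴.
T_max = τ_allow·J/r = 9.79×10^7 × 1.702×10^-6 / 0.0335 = 4983 N·m.
ω = 2π·3620/60 = 379.1 rad/s, so P_max = T_max·ω = 1.889×10^6 W.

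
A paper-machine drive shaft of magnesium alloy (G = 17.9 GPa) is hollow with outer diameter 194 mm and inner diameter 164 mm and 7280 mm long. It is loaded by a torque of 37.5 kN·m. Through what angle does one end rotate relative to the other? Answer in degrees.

J = π(d_o⁴ − d_i⁴)/32 = π(0.194⁴ − 0.164⁴)/32 = 6.804×10^-5 m⁴.
θ = T·L/(G·J) = 37500 × 7.28 / (17.9×10⁹ × 6.804×10^-5) = 0.2241 rad.

12.8°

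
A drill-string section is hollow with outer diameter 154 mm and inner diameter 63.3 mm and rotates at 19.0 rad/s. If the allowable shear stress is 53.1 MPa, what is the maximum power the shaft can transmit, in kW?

J = π(d_o⁴ − d_i⁴)/32 = π(0.154⁴ − 0.0633⁴)/32 = 5.364×10^-5 m⁴.
T_max = τ_allow·J/r = 5.31×10^7 × 5.364×10^-5 / 0.0770 = 36990 N·m.
ω = 19.0 rad/s, so P_max = T_max·ω = 7.029×10^5 W.

703 kW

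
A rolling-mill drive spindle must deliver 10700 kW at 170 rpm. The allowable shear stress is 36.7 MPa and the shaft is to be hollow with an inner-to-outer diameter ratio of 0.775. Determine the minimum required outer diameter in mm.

ω = 2π·170/60 = 17.80 rad/s, so T = P/ω = 10700×10³ / 17.80 = 601000 N·m.
For a hollow shaft with d_i/d_o = 0.775: τ_max = 16T/(π d_o³ (1−k⁴)), so d_o = [16T/(π τ_allow (1−k⁴))]^(1/3) = [16·601000/(π·3.67×10^7·0.6392)]^(1/3) = 0.5072 m.

507 mm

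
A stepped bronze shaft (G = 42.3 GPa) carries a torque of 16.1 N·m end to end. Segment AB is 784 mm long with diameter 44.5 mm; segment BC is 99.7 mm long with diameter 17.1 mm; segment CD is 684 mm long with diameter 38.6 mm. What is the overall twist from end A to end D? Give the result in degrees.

0.372°

J_AB = π(0.0445)⁴/32 = 3.85×10^-7 m⁴; J_BC = π(0.0171)⁴/32 = 8.39×10^-9 m⁴; J_CD = π(0.0386)⁴/32 = 2.18×10^-7 m⁴.
θ = (T/G)·Σ L_i/J_i = (16.10/42.3×10⁹)·(0.784/3.85×10^-7 + 0.0997/8.39×10^-9 + 0.684/2.18×10^-7) = 6.490×10^-3 rad.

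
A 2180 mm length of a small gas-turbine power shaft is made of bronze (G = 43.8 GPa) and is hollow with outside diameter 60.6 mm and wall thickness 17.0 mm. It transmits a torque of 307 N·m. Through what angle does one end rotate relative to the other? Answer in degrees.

0.687°

J = π(d_o⁴ − d_i⁴)/32 = π(0.0606⁴ − 0.0266⁴)/32 = 1.275×10^-6 m⁴.
θ = T·L/(G·J) = 307.0 × 2.18 / (43.8×10⁹ × 1.275×10^-6) = 0.01199 rad.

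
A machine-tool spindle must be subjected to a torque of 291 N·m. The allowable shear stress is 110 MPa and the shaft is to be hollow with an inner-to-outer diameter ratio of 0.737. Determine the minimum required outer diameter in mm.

26.7 mm

For a hollow shaft with d_i/d_o = 0.737: τ_max = 16T/(π d_o³ (1−k⁴)), so d_o = [16T/(π τ_allow (1−k⁴))]^(1/3) = [16·291.0/(π·1.10×10^8·0.7050)]^(1/3) = 0.02674 m.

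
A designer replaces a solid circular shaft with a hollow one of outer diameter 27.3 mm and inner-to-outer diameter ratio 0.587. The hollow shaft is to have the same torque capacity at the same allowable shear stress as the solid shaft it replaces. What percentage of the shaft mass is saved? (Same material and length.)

28.7 %

Equal τ_max and T ⇒ the solid shaft needs d_s³ = d_o³(1−k⁴), so d_s = 27.3·(1−0.587⁴)^(1/3) = 26.17 mm.
Area ratio A_h/A_s = d_o²(1−k²)/d_s² = (1−k²)/(1−k⁴)^(2/3) = 0.7131.
Mass saving = 1 − 0.7131 = 28.7 %.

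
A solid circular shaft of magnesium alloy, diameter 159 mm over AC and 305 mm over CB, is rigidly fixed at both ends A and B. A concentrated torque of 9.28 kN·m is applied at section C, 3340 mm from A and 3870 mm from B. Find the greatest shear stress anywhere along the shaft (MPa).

1.53 MPa

Compatibility: T_A·a/J_AC = T_B·b/J_CB with T_A + T_B = T₀.
J_AC = 6.27×10^-5 m⁴, J_CB = 8.50×10^-4 m⁴, so T_A = T₀·(J_AC/a)/((J_AC/a)+(J_CB/b)) = 731.5 N·m, T_B = 8548 N·m.
τ in each portion: τ_AC = 9.27×10^5 Pa, τ_CB = 1.53×10^6 Pa; maximum is in CB.
τ_max = T_CB·r/J = 8548·0.152/8.50×10^-4 = 1.534×10^6 Pa.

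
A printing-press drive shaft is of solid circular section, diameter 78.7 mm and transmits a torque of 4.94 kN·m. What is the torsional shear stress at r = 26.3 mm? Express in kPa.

J = πd⁴/32 = π(0.0787)⁴/32 = 3.766×10^-6 m⁴.
Shear stress varies linearly with radius: τ = T·r/J = 4940 × 0.0263 / 3.766×10^-6 = 3.450×10^7 Pa.

34500 kPa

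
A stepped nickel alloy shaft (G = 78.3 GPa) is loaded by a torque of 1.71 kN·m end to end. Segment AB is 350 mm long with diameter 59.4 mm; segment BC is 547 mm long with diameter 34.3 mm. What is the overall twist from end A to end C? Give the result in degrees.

5.40°

J_AB = π(0.0594)⁴/32 = 1.22×10^-6 m⁴; J_BC = π(0.0343)⁴/32 = 1.36×10^-7 m⁴.
θ = (T/G)·Σ L_i/J_i = (1710/78.3×10⁹)·(0.350/1.22×10^-6 + 0.547/1.36×10^-7) = 0.09417 rad.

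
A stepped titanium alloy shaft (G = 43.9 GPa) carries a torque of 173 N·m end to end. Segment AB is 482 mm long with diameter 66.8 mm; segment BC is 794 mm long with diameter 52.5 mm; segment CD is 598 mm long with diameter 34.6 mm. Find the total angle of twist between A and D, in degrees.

1.26°

J_AB = π(0.0668)⁴/32 = 1.95×10^-6 m⁴; J_BC = π(0.0525)⁴/32 = 7.46×10^-7 m⁴; J_CD = π(0.0346)⁴/32 = 1.41×10^-7 m⁴.
θ = (T/G)·Σ L_i/J_i = (173.0/43.9×10⁹)·(0.482/1.95×10^-6 + 0.794/7.46×10^-7 + 0.598/1.41×10^-7) = 0.02192 rad.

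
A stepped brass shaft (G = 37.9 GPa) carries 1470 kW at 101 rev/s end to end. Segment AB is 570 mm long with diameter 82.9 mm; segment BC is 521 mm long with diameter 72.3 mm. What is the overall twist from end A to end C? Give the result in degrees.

1.11°

ω = 2π·101 = 634.6 rad/s, so T = P/ω = 1470×10³ / 634.6 = 2316 N·m.
J_AB = π(0.0829)⁴/32 = 4.64×10^-6 m⁴; J_BC = π(0.0723)⁴/32 = 2.68×10^-6 m⁴.
θ = (T/G)·Σ L_i/J_i = (2316/37.9×10⁹)·(0.570/4.64×10^-6 + 0.521/2.68×10^-6) = 0.01938 rad.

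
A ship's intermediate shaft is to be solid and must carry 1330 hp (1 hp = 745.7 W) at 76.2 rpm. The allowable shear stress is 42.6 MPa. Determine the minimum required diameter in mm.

ω = 2π·76.2/60 = 7.980 rad/s, so T = P/ω = 1330×745.7 / 7.980 = 124300 N·m.
For a solid shaft τ_max = 16T/(πd³), so d = (16T/(π τ_allow))^(1/3) = (16·124300/(π·4.26×10^7))^(1/3) = 0.2458 m.

246 mm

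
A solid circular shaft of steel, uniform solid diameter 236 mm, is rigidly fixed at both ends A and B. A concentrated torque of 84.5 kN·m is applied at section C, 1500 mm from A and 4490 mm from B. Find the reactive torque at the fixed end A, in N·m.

63300 N·m

With uniform GJ and both ends fixed, compatibility θ_AC = θ_CB gives T_A·a = T_B·b, together with T_A + T_B = T₀.
T_A = T₀·b/(a+b) = 84500·4490/5990 = 63340 N·m; T_B = 21160 N·m.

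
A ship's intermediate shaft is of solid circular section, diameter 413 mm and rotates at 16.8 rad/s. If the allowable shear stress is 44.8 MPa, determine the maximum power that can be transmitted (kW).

10400 kW

J = πd⁴/32 = π(0.413)⁴/32 = 2.856×10^-3 m⁴.
T_max = τ_allow·J/r = 4.48×10^7 × 2.856×10^-3 / 0.206 = 619700 N·m.
ω = 16.8 rad/s, so P_max = T_max·ω = 1.041×10^7 W.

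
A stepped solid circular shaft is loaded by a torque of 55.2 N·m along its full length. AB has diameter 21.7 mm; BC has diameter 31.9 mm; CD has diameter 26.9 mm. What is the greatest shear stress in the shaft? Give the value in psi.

Under the same torque, τ_max = 16T/(πd³) is largest where d is smallest — segment AB (d = 21.7 mm).
τ_max = 16·55.20/(π·(0.0217)³) = 2.751×10^7 Pa.

3990 psi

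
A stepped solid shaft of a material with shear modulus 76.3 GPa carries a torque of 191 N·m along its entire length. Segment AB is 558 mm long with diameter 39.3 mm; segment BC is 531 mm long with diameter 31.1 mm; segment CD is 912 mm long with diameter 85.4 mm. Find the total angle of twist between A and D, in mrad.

J_AB = π(0.0393)⁴/32 = 2.34×10^-7 m⁴; J_BC = π(0.0311)⁴/32 = 9.18×10^-8 m⁴; J_CD = π(0.0854)⁴/32 = 5.22×10^-6 m⁴.
θ = (T/G)·Σ L_i/J_i = (191.0/76.3×10⁹)·(0.558/2.34×10^-7 + 0.531/9.18×10^-8 + 0.912/5.22×10^-6) = 0.02087 rad.

20.9 mrad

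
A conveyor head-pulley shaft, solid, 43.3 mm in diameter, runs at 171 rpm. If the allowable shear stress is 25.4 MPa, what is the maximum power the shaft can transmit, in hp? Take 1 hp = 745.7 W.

J = πd⁴/32 = π(0.0433)⁴/32 = 3.451×10^-7 m⁴.
T_max = τ_allow·J/r = 2.54×10^7 × 3.451×10^-7 / 0.0216 = 404.9 N·m.
ω = 2π·171/60 = 17.91 rad/s, so P_max = T_max·ω = 7250 W.

9.72 hp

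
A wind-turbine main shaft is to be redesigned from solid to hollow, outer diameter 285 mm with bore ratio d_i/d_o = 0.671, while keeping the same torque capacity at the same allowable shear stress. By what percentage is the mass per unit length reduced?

Equal τ_max and T ⇒ the solid shaft needs d_s³ = d_o³(1−k⁴), so d_s = 285·(1−0.671⁴)^(1/3) = 264.3 mm.
Area ratio A_h/A_s = d_o²(1−k²)/d_s² = (1−k²)/(1−k⁴)^(2/3) = 0.6394.
Mass saving = 1 − 0.6394 = 36.1 %.

36.1 %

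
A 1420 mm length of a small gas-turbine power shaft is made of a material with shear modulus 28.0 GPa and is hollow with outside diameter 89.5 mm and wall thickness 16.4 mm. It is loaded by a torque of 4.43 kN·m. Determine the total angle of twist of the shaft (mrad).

42.5 mrad

J = π(d_o⁴ − d_i⁴)/32 = π(0.0895⁴ − 0.0567⁴)/32 = 5.285×10^-6 m⁴.
θ = T·L/(G·J) = 4430 × 1.42 / (28.0×10⁹ × 5.285×10^-6) = 0.04251 rad.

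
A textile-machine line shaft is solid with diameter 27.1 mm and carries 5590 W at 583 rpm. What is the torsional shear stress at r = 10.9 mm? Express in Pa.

ω = 2π·583/60 = 61.05 rad/s, so T = P/ω = 5590 / 61.05 = 91.56 N·m.
J = πd⁴/32 = π(0.0271)⁴/32 = 5.295×10^-8 m⁴.
Shear stress varies linearly with radius: τ = T·r/J = 91.56 × 0.0109 / 5.295×10^-8 = 1.885×10^7 Pa.

1.88e7 Pa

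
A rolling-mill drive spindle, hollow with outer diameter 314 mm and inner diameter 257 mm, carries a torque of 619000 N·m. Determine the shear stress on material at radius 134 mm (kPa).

J = π(d_o⁴ − d_i⁴)/32 = π(0.314⁴ − 0.257⁴)/32 = 5.261×10^-4 m⁴.
Shear stress varies linearly with radius: τ = T·r/J = 619000 × 0.134 / 5.261×10^-4 = 1.577×10^8 Pa.

158000 kPa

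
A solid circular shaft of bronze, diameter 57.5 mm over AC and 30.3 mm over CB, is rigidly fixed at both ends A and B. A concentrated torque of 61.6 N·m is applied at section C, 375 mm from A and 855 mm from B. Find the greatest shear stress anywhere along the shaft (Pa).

Compatibility: T_A·a/J_AC = T_B·b/J_CB with T_A + T_B = T₀.
J_AC = 1.07×10^-6 m⁴, J_CB = 8.28×10^-8 m⁴, so T_A = T₀·(J_AC/a)/((J_AC/a)+(J_CB/b)) = 59.58 N·m, T_B = 2.015 N·m.
τ in each portion: τ_AC = 1.60×10^6 Pa, τ_CB = 3.69×10^5 Pa; maximum is in AC.
τ_max = T_AC·r/J = 59.58·0.0288/1.07×10^-6 = 1.596×10^6 Pa.

1.60e6 Pa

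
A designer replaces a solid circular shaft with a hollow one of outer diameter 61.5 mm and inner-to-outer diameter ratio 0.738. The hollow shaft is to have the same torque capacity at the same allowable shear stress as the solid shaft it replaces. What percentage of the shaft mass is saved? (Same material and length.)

42.4 %

Equal τ_max and T ⇒ the solid shaft needs d_s³ = d_o³(1−k⁴), so d_s = 61.5·(1−0.738⁴)^(1/3) = 54.69 mm.
Area ratio A_h/A_s = d_o²(1−k²)/d_s² = (1−k²)/(1−k⁴)^(2/3) = 0.5757.
Mass saving = 1 − 0.5757 = 42.4 %.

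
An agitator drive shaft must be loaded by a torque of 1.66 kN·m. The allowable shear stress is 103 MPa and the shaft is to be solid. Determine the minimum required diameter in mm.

For a solid shaft τ_max = 16T/(πd³), so d = (16T/(π τ_allow))^(1/3) = (16·1660/(π·1.03×10^8))^(1/3) = 0.04346 m.

43.5 mm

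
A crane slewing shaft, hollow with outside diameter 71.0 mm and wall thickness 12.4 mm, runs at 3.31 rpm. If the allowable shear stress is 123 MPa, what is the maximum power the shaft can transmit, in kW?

2.46 kW

J = π(d_o⁴ − d_i⁴)/32 = π(0.0710⁴ − 0.0462⁴)/32 = 2.048×10^-6 m⁴.
T_max = τ_allow·J/r = 1.23×10^8 × 2.048×10^-6 / 0.0355 = 7094 N·m.
ω = 2π·3.31/60 = 0.3466 rad/s, so P_max = T_max·ω = 2459 W.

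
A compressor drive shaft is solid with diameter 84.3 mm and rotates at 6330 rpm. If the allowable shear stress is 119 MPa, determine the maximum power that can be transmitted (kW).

9280 kW

J = πd⁴/32 = π(0.0843)⁴/32 = 4.958×10^-6 m⁴.
T_max = τ_allow·J/r = 1.19×10^8 × 4.958×10^-6 / 0.0421 = 14000 N·m.
ω = 2π·6330/60 = 662.9 rad/s, so P_max = T_max·ω = 9.279×10^6 W.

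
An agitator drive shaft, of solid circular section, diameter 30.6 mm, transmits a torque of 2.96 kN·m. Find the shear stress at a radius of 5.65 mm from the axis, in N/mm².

J = πd⁴/32 = π(0.0306)⁴/32 = 8.608×10^-8 m⁴.
Shear stress varies linearly with radius: τ = T·r/J = 2960 × 0.00565 / 8.608×10^-8 = 1.943×10^8 Pa.

194 N/mm²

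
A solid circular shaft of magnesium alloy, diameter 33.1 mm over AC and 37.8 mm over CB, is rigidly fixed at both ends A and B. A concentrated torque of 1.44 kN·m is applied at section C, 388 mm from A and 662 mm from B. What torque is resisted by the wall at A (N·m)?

Compatibility: T_A·a/J_AC = T_B·b/J_CB with T_A + T_B = T₀.
J_AC = 1.18×10^-7 m⁴, J_CB = 2.00×10^-7 m⁴, so T_A = T₀·(J_AC/a)/((J_AC/a)+(J_CB/b)) = 721.1 N·m, T_B = 718.9 N·m.

721 N·m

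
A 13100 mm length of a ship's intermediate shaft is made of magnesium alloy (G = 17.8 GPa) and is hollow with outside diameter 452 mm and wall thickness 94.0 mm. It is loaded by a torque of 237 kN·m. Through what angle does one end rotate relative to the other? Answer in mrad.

J = π(d_o⁴ − d_i⁴)/32 = π(0.452⁴ − 0.264⁴)/32 = 3.621×10^-3 m⁴.
θ = T·L/(G·J) = 237000 × 13.1 / (17.8×10⁹ × 3.621×10^-3) = 0.04817 rad.

48.2 mrad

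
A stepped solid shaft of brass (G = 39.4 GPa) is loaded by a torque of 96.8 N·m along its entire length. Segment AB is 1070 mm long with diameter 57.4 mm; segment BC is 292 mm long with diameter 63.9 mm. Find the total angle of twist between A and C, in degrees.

0.166°

J_AB = π(0.0574)⁴/32 = 1.07×10^-6 m⁴; J_BC = π(0.0639)⁴/32 = 1.64×10^-6 m⁴.
θ = (T/G)·Σ L_i/J_i = (96.80/39.4×10⁹)·(1.07/1.07×10^-6 + 0.292/1.64×10^-6) = 2.905×10^-3 rad.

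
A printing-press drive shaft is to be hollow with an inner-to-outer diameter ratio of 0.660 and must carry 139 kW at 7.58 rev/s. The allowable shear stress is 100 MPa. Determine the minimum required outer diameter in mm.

56.8 mm

ω = 2π·7.58 = 47.63 rad/s, so T = P/ω = 139×10³ / 47.63 = 2919 N·m.
For a hollow shaft with d_i/d_o = 0.660: τ_max = 16T/(π d_o³ (1−k⁴)), so d_o = [16T/(π τ_allow (1−k⁴))]^(1/3) = [16·2919/(π·1.00×10^8·0.8103)]^(1/3) = 0.05682 m.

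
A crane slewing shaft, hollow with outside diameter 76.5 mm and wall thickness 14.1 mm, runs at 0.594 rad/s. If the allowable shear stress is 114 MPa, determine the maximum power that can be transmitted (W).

5010 W

J = π(d_o⁴ − d_i⁴)/32 = π(0.0765⁴ − 0.0483⁴)/32 = 2.828×10^-6 m⁴.
T_max = τ_allow·J/r = 1.14×10^8 × 2.828×10^-6 / 0.0382 = 8429 N·m.
ω = 0.594 rad/s, so P_max = T_max·ω = 5007 W.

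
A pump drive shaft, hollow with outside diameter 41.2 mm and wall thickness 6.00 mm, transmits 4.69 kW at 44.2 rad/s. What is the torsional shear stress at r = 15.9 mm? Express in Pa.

7.98e6 Pa

ω = 44.2 rad/s, so T = P/ω = 4.69×10³ / 44.20 = 106.1 N·m.
J = π(d_o⁴ − d_i⁴)/32 = π(0.0412⁴ − 0.0292⁴)/32 = 2.115×10^-7 m⁴.
Shear stress varies linearly with radius: τ = T·r/J = 106.1 × 0.0159 / 2.115×10^-7 = 7.977×10^6 Pa.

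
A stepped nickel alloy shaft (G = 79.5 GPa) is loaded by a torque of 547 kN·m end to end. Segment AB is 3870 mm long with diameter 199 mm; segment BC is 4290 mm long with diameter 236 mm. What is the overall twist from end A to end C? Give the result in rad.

0.270 rad

J_AB = π(0.199)⁴/32 = 1.54×10^-4 m⁴; J_BC = π(0.236)⁴/32 = 3.05×10^-4 m⁴.
θ = (T/G)·Σ L_i/J_i = (547000/79.5×10⁹)·(3.87/1.54×10^-4 + 4.29/3.05×10^-4) = 0.2699 rad.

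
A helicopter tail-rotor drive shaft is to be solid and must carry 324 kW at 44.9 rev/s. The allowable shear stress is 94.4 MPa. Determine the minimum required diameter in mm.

39.6 mm

ω = 2π·44.9 = 282.1 rad/s, so T = P/ω = 324×10³ / 282.1 = 1148 N·m.
For a solid shaft τ_max = 16T/(πd³), so d = (16T/(π τ_allow))^(1/3) = (16·1148/(π·9.44×10^7))^(1/3) = 0.03957 m.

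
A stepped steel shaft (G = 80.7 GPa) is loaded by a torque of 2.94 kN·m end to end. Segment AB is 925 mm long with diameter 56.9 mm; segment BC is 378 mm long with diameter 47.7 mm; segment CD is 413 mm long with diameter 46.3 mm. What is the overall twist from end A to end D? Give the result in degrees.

J_AB = π(0.0569)⁴/32 = 1.03×10^-6 m⁴; J_BC = π(0.0477)⁴/32 = 5.08×10^-7 m⁴; J_CD = π(0.0463)⁴/32 = 4.51×10^-7 m⁴.
θ = (T/G)·Σ L_i/J_i = (2940/80.7×10⁹)·(0.925/1.03×10^-6 + 0.378/5.08×10^-7 + 0.413/4.51×10^-7) = 0.09319 rad.

5.34°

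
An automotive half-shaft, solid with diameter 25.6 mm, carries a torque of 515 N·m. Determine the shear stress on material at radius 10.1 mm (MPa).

J = πd⁴/32 = π(0.0256)⁴/32 = 4.217×10^-8 m⁴.
Shear stress varies linearly with radius: τ = T·r/J = 515.0 × 0.0101 / 4.217×10^-8 = 1.234×10^8 Pa.

123 MPa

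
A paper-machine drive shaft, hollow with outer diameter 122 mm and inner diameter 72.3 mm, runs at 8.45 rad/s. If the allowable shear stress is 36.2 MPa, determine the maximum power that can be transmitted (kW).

J = π(d_o⁴ − d_i⁴)/32 = π(0.122⁴ − 0.0723⁴)/32 = 1.907×10^-5 m⁴.
T_max = τ_allow·J/r = 3.62×10^7 × 1.907×10^-5 / 0.0610 = 11310 N·m.
ω = 8.45 rad/s, so P_max = T_max·ω = 9.561×10^4 W.

95.6 kW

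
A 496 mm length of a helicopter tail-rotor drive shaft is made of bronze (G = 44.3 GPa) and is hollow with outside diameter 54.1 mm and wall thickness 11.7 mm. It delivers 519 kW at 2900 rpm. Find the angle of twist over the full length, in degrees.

1.45°

ω = 2π·2900/60 = 303.7 rad/s, so T = P/ω = 519×10³ / 303.7 = 1709 N·m.
J = π(d_o⁴ − d_i⁴)/32 = π(0.0541⁴ − 0.0307⁴)/32 = 7.538×10^-7 m⁴.
θ = T·L/(G·J) = 1709 × 0.496 / (44.3×10⁹ × 7.538×10^-7) = 0.02538 rad.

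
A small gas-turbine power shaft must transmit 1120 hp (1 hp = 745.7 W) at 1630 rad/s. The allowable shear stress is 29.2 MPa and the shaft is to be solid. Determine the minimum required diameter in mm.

ω = 1630 rad/s, so T = P/ω = 1120×745.7 / 1630 = 512.4 N·m.
For a solid shaft τ_max = 16T/(πd³), so d = (16T/(π τ_allow))^(1/3) = (16·512.4/(π·2.92×10^7))^(1/3) = 0.04471 m.

44.7 mm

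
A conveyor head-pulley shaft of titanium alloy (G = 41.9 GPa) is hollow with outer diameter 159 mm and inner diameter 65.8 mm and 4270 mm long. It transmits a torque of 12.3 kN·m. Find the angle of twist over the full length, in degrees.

J = π(d_o⁴ − d_i⁴)/32 = π(0.159⁴ − 0.0658⁴)/32 = 6.091×10^-5 m⁴.
θ = T·L/(G·J) = 12300 × 4.27 / (41.9×10⁹ × 6.091×10^-5) = 0.02058 rad.

1.18°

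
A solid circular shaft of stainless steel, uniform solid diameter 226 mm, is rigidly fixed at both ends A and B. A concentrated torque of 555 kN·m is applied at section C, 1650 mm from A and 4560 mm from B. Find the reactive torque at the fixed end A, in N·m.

408000 N·m

With uniform GJ and both ends fixed, compatibility θ_AC = θ_CB gives T_A·a = T_B·b, together with T_A + T_B = T₀.
T_A = T₀·b/(a+b) = 555000·4560/6210 = 407500 N·m; T_B = 147500 N·m.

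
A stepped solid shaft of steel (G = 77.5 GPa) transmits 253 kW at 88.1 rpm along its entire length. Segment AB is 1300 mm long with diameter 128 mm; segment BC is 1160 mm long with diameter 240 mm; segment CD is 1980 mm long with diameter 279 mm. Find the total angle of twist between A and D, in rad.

ω = 2π·88.1/60 = 9.226 rad/s, so T = P/ω = 253×10³ / 9.226 = 27420 N·m.
J_AB = π(0.128)⁴/32 = 2.64×10^-5 m⁴; J_BC = π(0.240)⁴/32 = 3.26×10^-4 m⁴; J_CD = π(0.279)⁴/32 = 5.95×10^-4 m⁴.
θ = (T/G)·Σ L_i/J_i = (27420/77.5×10⁹)·(1.30/2.64×10^-5 + 1.16/3.26×10^-4 + 1.98/5.95×10^-4) = 0.01989 rad.

0.0199 rad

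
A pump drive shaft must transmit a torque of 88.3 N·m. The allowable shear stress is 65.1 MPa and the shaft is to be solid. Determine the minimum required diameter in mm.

19.0 mm

For a solid shaft τ_max = 16T/(πd³), so d = (16T/(π τ_allow))^(1/3) = (16·88.30/(π·6.51×10^7))^(1/3) = 0.01905 m.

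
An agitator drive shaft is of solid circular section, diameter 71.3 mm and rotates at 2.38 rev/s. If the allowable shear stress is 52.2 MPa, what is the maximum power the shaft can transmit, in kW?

55.6 kW

J = πd⁴/32 = π(0.0713)⁴/32 = 2.537×10^-6 m⁴.
T_max = τ_allow·J/r = 5.22×10^7 × 2.537×10^-6 / 0.0357 = 3715 N·m.
ω = 2π·2.38 = 14.95 rad/s, so P_max = T_max·ω = 5.556×10^4 W.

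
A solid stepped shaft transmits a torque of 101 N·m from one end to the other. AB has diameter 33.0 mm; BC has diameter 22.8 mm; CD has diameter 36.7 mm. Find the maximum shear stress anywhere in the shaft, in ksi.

Under the same torque, τ_max = 16T/(πd³) is largest where d is smallest — segment BC (d = 22.8 mm).
τ_max = 16·101.0/(π·(0.0228)³) = 4.340×10^7 Pa.

6.29 ksi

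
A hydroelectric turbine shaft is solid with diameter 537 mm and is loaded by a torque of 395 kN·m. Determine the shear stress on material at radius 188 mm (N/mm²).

J = πd⁴/32 = π(0.537)⁴/32 = 8.164×10^-3 m⁴.
Shear stress varies linearly with radius: τ = T·r/J = 395000 × 0.188 / 8.164×10^-3 = 9.096×10^6 Pa.

9.10 N/mm²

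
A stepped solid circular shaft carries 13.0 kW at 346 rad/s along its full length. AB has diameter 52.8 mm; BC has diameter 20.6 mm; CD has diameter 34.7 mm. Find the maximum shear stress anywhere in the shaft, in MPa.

21.9 MPa

ω = 346 rad/s, so T = P/ω = 13.0×10³ / 346.0 = 37.57 N·m.
Under the same torque, τ_max = 16T/(πd³) is largest where d is smallest — segment BC (d = 20.6 mm).
τ_max = 16·37.57/(π·(0.0206)³) = 2.189×10^7 Pa.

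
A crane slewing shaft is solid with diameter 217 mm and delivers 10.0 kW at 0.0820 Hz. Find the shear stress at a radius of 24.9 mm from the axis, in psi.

322 psi

ω = 2π·0.0820 = 0.5152 rad/s, so T = P/ω = 10.0×10³ / 0.5152 = 19410 N·m.
J = πd⁴/32 = π(0.217)⁴/32 = 2.177×10^-4 m⁴.
Shear stress varies linearly with radius: τ = T·r/J = 19410 × 0.0249 / 2.177×10^-4 = 2.220×10^6 Pa.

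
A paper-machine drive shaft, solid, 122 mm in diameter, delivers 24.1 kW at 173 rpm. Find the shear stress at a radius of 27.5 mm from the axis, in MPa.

ω = 2π·173/60 = 18.12 rad/s, so T = P/ω = 24.1×10³ / 18.12 = 1330 N·m.
J = πd⁴/32 = π(0.122)⁴/32 = 2.175×10^-5 m⁴.
Shear stress varies linearly with radius: τ = T·r/J = 1330 × 0.0275 / 2.175×10^-5 = 1.682×10^6 Pa.

1.68 MPa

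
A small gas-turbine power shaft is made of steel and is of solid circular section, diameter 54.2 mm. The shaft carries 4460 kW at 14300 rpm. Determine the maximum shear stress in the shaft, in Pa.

9.53e7 Pa

ω = 2π·14300/60 = 1497 rad/s, so T = P/ω = 4460×10³ / 1497 = 2978 N·m.
J = πd⁴/32 = π(0.0542)⁴/32 = 8.472×10^-7 m⁴.
τ_max = T·r/J = 2978 × 0.0271 / 8.472×10^-7 = 9.527×10^7 Pa.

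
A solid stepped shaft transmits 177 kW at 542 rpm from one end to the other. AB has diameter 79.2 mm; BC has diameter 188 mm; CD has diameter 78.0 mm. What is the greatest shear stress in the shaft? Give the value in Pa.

3.35e7 Pa

ω = 2π·542/60 = 56.76 rad/s, so T = P/ω = 177×10³ / 56.76 = 3118 N·m.
Under the same torque, τ_max = 16T/(πd³) is largest where d is smallest — segment CD (d = 78.0 mm).
τ_max = 16·3118/(π·(0.0780)³) = 3.347×10^7 Pa.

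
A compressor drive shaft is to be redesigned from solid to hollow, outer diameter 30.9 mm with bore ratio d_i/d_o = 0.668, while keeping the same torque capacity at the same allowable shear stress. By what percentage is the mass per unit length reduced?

35.8 %

Equal τ_max and T ⇒ the solid shaft needs d_s³ = d_o³(1−k⁴), so d_s = 30.9·(1−0.668⁴)^(1/3) = 28.70 mm.
Area ratio A_h/A_s = d_o²(1−k²)/d_s² = (1−k²)/(1−k⁴)^(2/3) = 0.6421.
Mass saving = 1 − 0.6421 = 35.8 %.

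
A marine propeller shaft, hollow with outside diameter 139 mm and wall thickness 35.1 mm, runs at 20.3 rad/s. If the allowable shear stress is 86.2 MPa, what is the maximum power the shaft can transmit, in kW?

867 kW

J = π(d_o⁴ − d_i⁴)/32 = π(0.139⁴ − 0.0688⁴)/32 = 3.445×10^-5 m⁴.
T_max = τ_allow·J/r = 8.62×10^7 × 3.445×10^-5 / 0.0695 = 42730 N·m.
ω = 20.3 rad/s, so P_max = T_max·ω = 8.674×10^5 W.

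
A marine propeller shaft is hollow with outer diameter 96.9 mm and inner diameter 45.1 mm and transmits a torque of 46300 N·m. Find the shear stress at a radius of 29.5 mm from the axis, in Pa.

1.66e8 Pa

J = π(d_o⁴ − d_i⁴)/32 = π(0.0969⁴ − 0.0451⁴)/32 = 8.249×10^-6 m⁴.
Shear stress varies linearly with radius: τ = T·r/J = 46300 × 0.0295 / 8.249×10^-6 = 1.656×10^8 Pa.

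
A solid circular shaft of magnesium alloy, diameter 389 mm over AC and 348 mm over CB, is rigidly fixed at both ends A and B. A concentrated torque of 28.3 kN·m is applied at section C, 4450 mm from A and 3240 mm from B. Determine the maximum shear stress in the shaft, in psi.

Compatibility: T_A·a/J_AC = T_B·b/J_CB with T_A + T_B = T₀.
J_AC = 2.25×10^-3 m⁴, J_CB = 1.44×10^-3 m⁴, so T_A = T₀·(J_AC/a)/((J_AC/a)+(J_CB/b)) = 15060 N·m, T_B = 13240 N·m.
τ in each portion: τ_AC = 1.30×10^6 Pa, τ_CB = 1.60×10^6 Pa; maximum is in CB.
τ_max = T_CB·r/J = 13240·0.174/1.44×10^-3 = 1.601×10^6 Pa.

232 psi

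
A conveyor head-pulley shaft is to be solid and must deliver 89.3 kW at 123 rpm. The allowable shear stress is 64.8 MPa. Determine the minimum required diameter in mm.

ω = 2π·123/60 = 12.88 rad/s, so T = P/ω = 89.3×10³ / 12.88 = 6933 N·m.
For a solid shaft τ_max = 16T/(πd³), so d = (16T/(π τ_allow))^(1/3) = (16·6933/(π·6.48×10^7))^(1/3) = 0.08168 m.

81.7 mm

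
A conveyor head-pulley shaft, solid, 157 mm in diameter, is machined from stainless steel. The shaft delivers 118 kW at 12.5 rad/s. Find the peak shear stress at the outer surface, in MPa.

12.4 MPa

ω = 12.5 rad/s, so T = P/ω = 118×10³ / 12.50 = 9440 N·m.
J = πd⁴/32 = π(0.157)⁴/32 = 5.965×10^-5 m⁴.
τ_max = T·r/J = 9440 × 0.0785 / 5.965×10^-5 = 1.242×10^7 Pa.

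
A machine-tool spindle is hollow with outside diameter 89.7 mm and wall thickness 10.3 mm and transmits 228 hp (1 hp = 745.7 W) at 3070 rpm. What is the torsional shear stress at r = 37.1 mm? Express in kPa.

4770 kPa

ω = 2π·3070/60 = 321.5 rad/s, so T = P/ω = 228×745.7 / 321.5 = 528.8 N·m.
J = π(d_o⁴ − d_i⁴)/32 = π(0.0897⁴ − 0.0691⁴)/32 = 4.118×10^-6 m⁴.
Shear stress varies linearly with radius: τ = T·r/J = 528.8 × 0.0371 / 4.118×10^-6 = 4.765×10^6 Pa.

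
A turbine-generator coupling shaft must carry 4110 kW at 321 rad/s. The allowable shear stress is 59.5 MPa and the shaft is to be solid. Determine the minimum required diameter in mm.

ω = 321 rad/s, so T = P/ω = 4110×10³ / 321.0 = 12800 N·m.
For a solid shaft τ_max = 16T/(πd³), so d = (16T/(π τ_allow))^(1/3) = (16·12800/(π·5.95×10^7))^(1/3) = 0.1031 m.

103 mm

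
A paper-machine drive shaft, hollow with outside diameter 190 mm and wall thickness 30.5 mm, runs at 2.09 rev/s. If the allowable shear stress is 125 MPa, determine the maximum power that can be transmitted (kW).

J = π(d_o⁴ − d_i⁴)/32 = π(0.190⁴ − 0.129⁴)/32 = 1.008×10^-4 m⁴.
T_max = τ_allow·J/r = 1.25×10^8 × 1.008×10^-4 / 0.0950 = 132600 N·m.
ω = 2π·2.09 = 13.13 rad/s, so P_max = T_max·ω = 1.741×10^6 W.

1740 kW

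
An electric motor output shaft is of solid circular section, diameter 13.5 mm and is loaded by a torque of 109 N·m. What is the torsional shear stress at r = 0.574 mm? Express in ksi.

2.78 ksi

J = πd⁴/32 = π(0.0135)⁴/32 = 3.261×10^-9 m⁴.
Shear stress varies linearly with radius: τ = T·r/J = 109.0 × 5.74e-4 / 3.261×10^-9 = 1.919×10^7 Pa.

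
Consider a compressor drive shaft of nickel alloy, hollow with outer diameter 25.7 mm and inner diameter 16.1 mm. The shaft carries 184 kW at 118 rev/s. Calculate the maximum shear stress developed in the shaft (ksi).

ω = 2π·118 = 741.4 rad/s, so T = P/ω = 184×10³ / 741.4 = 248.2 N·m.
J = π(d_o⁴ − d_i⁴)/32 = π(0.0257⁴ − 0.0161⁴)/32 = 3.623×10^-8 m⁴.
τ_max = T·r/J = 248.2 × 0.0129 / 3.623×10^-8 = 8.802×10^7 Pa.

12.8 ksi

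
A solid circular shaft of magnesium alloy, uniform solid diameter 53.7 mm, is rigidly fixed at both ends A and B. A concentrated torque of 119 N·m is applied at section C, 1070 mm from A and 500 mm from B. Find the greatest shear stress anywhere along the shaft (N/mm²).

2.67 N/mm²

With uniform GJ and both ends fixed, compatibility θ_AC = θ_CB gives T_A·a = T_B·b, together with T_A + T_B = T₀.
T_A = T₀·b/(a+b) = 119.0·500/1570 = 37.90 N·m; T_B = 81.10 N·m.
τ in each portion: τ_AC = 1.25×10^6 Pa, τ_CB = 2.67×10^6 Pa; maximum is in CB.
τ_max = T_CB·r/J = 81.10·0.0269/8.16×10^-7 = 2.667×10^6 Pa.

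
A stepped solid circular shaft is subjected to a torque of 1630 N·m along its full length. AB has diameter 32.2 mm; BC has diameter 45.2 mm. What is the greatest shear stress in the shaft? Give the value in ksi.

Under the same torque, τ_max = 16T/(πd³) is largest where d is smallest — segment AB (d = 32.2 mm).
τ_max = 16·1630/(π·(0.0322)³) = 2.487×10^8 Pa.

36.1 ksi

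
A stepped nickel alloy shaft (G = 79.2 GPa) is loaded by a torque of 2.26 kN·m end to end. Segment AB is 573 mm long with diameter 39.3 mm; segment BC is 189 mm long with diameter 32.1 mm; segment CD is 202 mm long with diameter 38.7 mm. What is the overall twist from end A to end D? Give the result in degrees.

8.46°

J_AB = π(0.0393)⁴/32 = 2.34×10^-7 m⁴; J_BC = π(0.0321)⁴/32 = 1.04×10^-7 m⁴; J_CD = π(0.0387)⁴/32 = 2.20×10^-7 m⁴.
θ = (T/G)·Σ L_i/J_i = (2260/79.2×10⁹)·(0.573/2.34×10^-7 + 0.189/1.04×10^-7 + 0.202/2.20×10^-7) = 0.1477 rad.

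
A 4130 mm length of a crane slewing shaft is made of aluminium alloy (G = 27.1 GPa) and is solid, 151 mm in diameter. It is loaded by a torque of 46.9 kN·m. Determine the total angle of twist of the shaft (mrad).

J = πd⁴/32 = π(0.151)⁴/32 = 5.104×10^-5 m⁴.
θ = T·L/(G·J) = 46900 × 4.13 / (27.1×10⁹ × 5.104×10^-5) = 0.1400 rad.

140 mrad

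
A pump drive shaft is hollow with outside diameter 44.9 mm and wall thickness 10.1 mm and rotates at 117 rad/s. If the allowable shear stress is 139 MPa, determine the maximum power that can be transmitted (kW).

J = π(d_o⁴ − d_i⁴)/32 = π(0.0449⁴ − 0.0247⁴)/32 = 3.625×10^-7 m⁴.
T_max = τ_allow·J/r = 1.39×10^8 × 3.625×10^-7 / 0.0224 = 2244 N·m.
ω = 117 rad/s, so P_max = T_max·ω = 2.626×10^5 W.

263 kW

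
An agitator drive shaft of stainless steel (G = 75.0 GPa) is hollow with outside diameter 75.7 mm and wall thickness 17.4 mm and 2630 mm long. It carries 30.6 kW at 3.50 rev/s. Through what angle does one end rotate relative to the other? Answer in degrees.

ω = 2π·3.50 = 21.99 rad/s, so T = P/ω = 30.6×10³ / 21.99 = 1391 N·m.
J = π(d_o⁴ − d_i⁴)/32 = π(0.0757⁴ − 0.0409⁴)/32 = 2.949×10^-6 m⁴.
θ = T·L/(G·J) = 1391 × 2.63 / (75.0×10⁹ × 2.949×10^-6) = 0.01654 rad.

0.948°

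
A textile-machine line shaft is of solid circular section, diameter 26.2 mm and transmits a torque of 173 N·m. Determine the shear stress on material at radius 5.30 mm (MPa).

J = πd⁴/32 = π(0.0262)⁴/32 = 4.626×10^-8 m⁴.
Shear stress varies linearly with radius: τ = T·r/J = 173.0 × 0.00530 / 4.626×10^-8 = 1.982×10^7 Pa.

19.8 MPa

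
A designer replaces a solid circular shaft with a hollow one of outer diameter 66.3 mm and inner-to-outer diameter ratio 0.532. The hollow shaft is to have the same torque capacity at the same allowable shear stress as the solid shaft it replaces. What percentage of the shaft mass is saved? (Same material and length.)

Equal τ_max and T ⇒ the solid shaft needs d_s³ = d_o³(1−k⁴), so d_s = 66.3·(1−0.532⁴)^(1/3) = 64.48 mm.
Area ratio A_h/A_s = d_o²(1−k²)/d_s² = (1−k²)/(1−k⁴)^(2/3) = 0.7580.
Mass saving = 1 − 0.7580 = 24.2 %.

24.2 %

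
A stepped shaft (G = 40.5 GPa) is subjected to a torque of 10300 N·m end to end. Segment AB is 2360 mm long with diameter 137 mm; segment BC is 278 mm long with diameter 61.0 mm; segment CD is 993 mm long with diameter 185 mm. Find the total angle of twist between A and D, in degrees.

4.10°

J_AB = π(0.137)⁴/32 = 3.46×10^-5 m⁴; J_BC = π(0.0610)⁴/32 = 1.36×10^-6 m⁴; J_CD = π(0.185)⁴/32 = 1.15×10^-4 m⁴.
θ = (T/G)·Σ L_i/J_i = (10300/40.5×10⁹)·(2.36/3.46×10^-5 + 0.278/1.36×10^-6 + 0.993/1.15×10^-4) = 0.07156 rad.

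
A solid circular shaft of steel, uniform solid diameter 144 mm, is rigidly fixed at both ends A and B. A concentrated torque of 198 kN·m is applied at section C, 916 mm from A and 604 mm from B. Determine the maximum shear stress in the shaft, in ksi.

29.5 ksi

With uniform GJ and both ends fixed, compatibility θ_AC = θ_CB gives T_A·a = T_B·b, together with T_A + T_B = T₀.
T_A = T₀·b/(a+b) = 198000·604/1520 = 78680 N·m; T_B = 119300 N·m.
τ in each portion: τ_AC = 1.34×10^8 Pa, τ_CB = 2.04×10^8 Pa; maximum is in CB.
τ_max = T_CB·r/J = 119300·0.0720/4.22×10^-5 = 2.035×10^8 Pa.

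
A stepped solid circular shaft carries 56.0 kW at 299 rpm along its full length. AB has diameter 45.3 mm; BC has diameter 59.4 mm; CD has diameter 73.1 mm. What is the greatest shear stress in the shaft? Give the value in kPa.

98000 kPa

ω = 2π·299/60 = 31.31 rad/s, so T = P/ω = 56.0×10³ / 31.31 = 1788 N·m.
Under the same torque, τ_max = 16T/(πd³) is largest where d is smallest — segment AB (d = 45.3 mm).
τ_max = 16·1788/(π·(0.0453)³) = 9.799×10^7 Pa.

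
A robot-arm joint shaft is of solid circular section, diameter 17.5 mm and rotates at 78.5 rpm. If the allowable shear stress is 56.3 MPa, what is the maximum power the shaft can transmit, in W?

J = πd⁴/32 = π(0.0175)⁴/32 = 9.208×10^-9 m⁴.
T_max = τ_allow·J/r = 5.63×10^7 × 9.208×10^-9 / 0.00875 = 59.25 N·m.
ω = 2π·78.5/60 = 8.221 rad/s, so P_max = T_max·ω = 487.0 W.

487 W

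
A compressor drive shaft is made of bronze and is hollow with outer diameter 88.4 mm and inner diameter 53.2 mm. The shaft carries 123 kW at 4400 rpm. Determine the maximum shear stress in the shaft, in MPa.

2.27 MPa

ω = 2π·4400/60 = 460.8 rad/s, so T = P/ω = 123×10³ / 460.8 = 266.9 N·m.
J = π(d_o⁴ − d_i⁴)/32 = π(0.0884⁴ − 0.0532⁴)/32 = 5.209×10^-6 m⁴.
τ_max = T·r/J = 266.9 × 0.0442 / 5.209×10^-6 = 2.265×10^6 Pa.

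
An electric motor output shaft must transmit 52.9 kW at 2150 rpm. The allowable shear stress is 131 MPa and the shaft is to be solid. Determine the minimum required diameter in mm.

20.9 mm

ω = 2π·2150/60 = 225.1 rad/s, so T = P/ω = 52.9×10³ / 225.1 = 235.0 N·m.
For a solid shaft τ_max = 16T/(πd³), so d = (16T/(π τ_allow))^(1/3) = (16·235.0/(π·1.31×10^8))^(1/3) = 0.02090 m.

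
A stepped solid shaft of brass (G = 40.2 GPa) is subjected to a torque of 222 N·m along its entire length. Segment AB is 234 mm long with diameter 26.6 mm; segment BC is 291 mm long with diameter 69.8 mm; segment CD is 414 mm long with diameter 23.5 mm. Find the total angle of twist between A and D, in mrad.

103 mrad

J_AB = π(0.0266)⁴/32 = 4.92×10^-8 m⁴; J_BC = π(0.0698)⁴/32 = 2.33×10^-6 m⁴; J_CD = π(0.0235)⁴/32 = 2.99×10^-8 m⁴.
θ = (T/G)·Σ L_i/J_i = (222.0/40.2×10⁹)·(0.234/4.92×10^-8 + 0.291/2.33×10^-6 + 0.414/2.99×10^-8) = 0.1033 rad.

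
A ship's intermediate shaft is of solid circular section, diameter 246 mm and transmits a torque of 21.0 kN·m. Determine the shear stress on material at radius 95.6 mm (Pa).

J = πd⁴/32 = π(0.246)⁴/32 = 3.595×10^-4 m⁴.
Shear stress varies linearly with radius: τ = T·r/J = 21000 × 0.0956 / 3.595×10^-4 = 5.584×10^6 Pa.

5.58e6 Pa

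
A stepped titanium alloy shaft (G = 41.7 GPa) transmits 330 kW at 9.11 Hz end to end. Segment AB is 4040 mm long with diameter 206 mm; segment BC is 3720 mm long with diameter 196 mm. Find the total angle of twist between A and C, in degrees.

0.384°

ω = 2π·9.11 = 57.24 rad/s, so T = P/ω = 330×10³ / 57.24 = 5765 N·m.
J_AB = π(0.206)⁴/32 = 1.77×10^-4 m⁴; J_BC = π(0.196)⁴/32 = 1.45×10^-4 m⁴.
θ = (T/G)·Σ L_i/J_i = (5765/41.7×10⁹)·(4.04/1.77×10^-4 + 3.72/1.45×10^-4) = 6.709×10^-3 rad.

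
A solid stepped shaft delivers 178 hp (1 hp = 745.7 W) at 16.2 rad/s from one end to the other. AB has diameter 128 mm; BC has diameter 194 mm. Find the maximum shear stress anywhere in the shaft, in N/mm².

ω = 16.2 rad/s, so T = P/ω = 178×745.7 / 16.20 = 8193 N·m.
Under the same torque, τ_max = 16T/(πd³) is largest where d is smallest — segment AB (d = 128 mm).
τ_max = 16·8193/(π·(0.128)³) = 1.990×10^7 Pa.

19.9 N/mm²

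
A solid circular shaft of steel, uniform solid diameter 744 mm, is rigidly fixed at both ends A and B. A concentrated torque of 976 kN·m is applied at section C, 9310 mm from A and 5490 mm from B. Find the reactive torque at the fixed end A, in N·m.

362000 N·m

With uniform GJ and both ends fixed, compatibility θ_AC = θ_CB gives T_A·a = T_B·b, together with T_A + T_B = T₀.
T_A = T₀·b/(a+b) = 976000·5490/14800 = 362000 N·m; T_B = 614000 N·m.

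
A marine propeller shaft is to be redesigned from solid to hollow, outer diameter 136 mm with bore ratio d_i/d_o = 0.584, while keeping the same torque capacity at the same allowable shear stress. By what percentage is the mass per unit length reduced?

28.4 %

Equal τ_max and T ⇒ the solid shaft needs d_s³ = d_o³(1−k⁴), so d_s = 136·(1−0.584⁴)^(1/3) = 130.5 mm.
Area ratio A_h/A_s = d_o²(1−k²)/d_s² = (1−k²)/(1−k⁴)^(2/3) = 0.7156.
Mass saving = 1 − 0.7156 = 28.4 %.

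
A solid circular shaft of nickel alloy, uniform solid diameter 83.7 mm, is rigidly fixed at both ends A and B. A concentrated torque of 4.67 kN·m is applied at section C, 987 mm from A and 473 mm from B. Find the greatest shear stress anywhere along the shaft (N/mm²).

With uniform GJ and both ends fixed, compatibility θ_AC = θ_CB gives T_A·a = T_B·b, together with T_A + T_B = T₀.
T_A = T₀·b/(a+b) = 4670·473/1460 = 1513 N·m; T_B = 3157 N·m.
τ in each portion: τ_AC = 1.31×10^7 Pa, τ_CB = 2.74×10^7 Pa; maximum is in CB.
τ_max = T_CB·r/J = 3157·0.0418/4.82×10^-6 = 2.742×10^7 Pa.

27.4 N/mm²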